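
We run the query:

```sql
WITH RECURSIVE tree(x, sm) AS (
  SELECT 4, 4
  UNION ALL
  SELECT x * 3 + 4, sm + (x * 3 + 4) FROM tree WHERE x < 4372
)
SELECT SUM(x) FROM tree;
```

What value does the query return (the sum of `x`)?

6544

Base: x=4, sm=4.
Iteration 1: 4 < 4372 holds -> x = 4 * 3 + 4 = 16, sm = 4 + 16 = 20.
Iteration 2: 16 < 4372 holds -> x = 16 * 3 + 4 = 52, sm = 20 + 52 = 72.
Iteration 3: 52 < 4372 holds -> x = 52 * 3 + 4 = 160, sm = 72 + 160 = 232.
Iteration 4: 160 < 4372 holds -> x = 160 * 3 + 4 = 484, sm = 232 + 484 = 716.
Iteration 5: 484 < 4372 holds -> x = 484 * 3 + 4 = 1456, sm = 716 + 1456 = 2172.
Iteration 6: 1456 < 4372 holds -> x = 1456 * 3 + 4 = 4372, sm = 2172 + 4372 = 6544.
Iteration 7: 4372 < 4372 fails; recursion stops.
SUM(x) = 4 + 16 + 52 + 160 + 484 + 1456 + 4372 = 6544.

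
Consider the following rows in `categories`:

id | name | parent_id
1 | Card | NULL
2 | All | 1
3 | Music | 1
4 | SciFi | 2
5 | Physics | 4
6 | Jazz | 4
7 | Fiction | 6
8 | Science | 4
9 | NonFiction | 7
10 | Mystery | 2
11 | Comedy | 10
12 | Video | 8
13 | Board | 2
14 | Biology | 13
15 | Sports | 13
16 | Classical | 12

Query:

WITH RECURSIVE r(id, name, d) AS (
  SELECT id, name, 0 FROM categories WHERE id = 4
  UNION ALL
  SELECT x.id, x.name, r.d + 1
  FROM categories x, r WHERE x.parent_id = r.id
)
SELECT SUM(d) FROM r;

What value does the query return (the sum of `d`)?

Base: id=4 (SciFi) at d 0.
Iteration 1: rows with parent_id in {4} -> Physics (id 5, d 1), Jazz (id 6, d 1), Science (id 8, d 1).
Iteration 2: rows with parent_id in {5,6,8} -> Fiction (id 7, d 2), Video (id 12, d 2).
Iteration 3: rows with parent_id in {7,12} -> NonFiction (id 9, d 3), Classical (id 16, d 3).
Iteration 4: no rows with parent_id in {9,16}; recursion stops.
SUM(d) = 0 + 1 + 1 + 1 + 2 + 2 + 3 + 3 = 13.

13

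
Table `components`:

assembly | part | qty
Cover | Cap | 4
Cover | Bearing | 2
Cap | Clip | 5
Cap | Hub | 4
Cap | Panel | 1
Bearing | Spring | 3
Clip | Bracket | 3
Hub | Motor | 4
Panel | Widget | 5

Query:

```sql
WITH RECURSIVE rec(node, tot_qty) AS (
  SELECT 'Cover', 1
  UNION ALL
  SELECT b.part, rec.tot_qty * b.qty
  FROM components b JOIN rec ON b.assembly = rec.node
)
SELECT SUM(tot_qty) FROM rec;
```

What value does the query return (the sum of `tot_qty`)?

197

Base: (Cover, tot_qty=1).
Iteration 1: components of {Cover} -> Bearing = 1*2 = 2, Cap = 1*4 = 4.
Iteration 2: components of {Bearing,Cap} -> Clip = 4*5 = 20, Hub = 4*4 = 16, Panel = 4*1 = 4, Spring = 2*3 = 6.
Iteration 3: components of {Clip,Hub,Panel,Spring} -> Bracket = 20*3 = 60, Motor = 16*4 = 64, Widget = 4*5 = 20.
Iteration 4: no further components; recursion stops.
SUM(tot_qty) = 1 + 4 + 2 + 20 + 16 + 4 + 6 + 60 + 64 + 20 = 197.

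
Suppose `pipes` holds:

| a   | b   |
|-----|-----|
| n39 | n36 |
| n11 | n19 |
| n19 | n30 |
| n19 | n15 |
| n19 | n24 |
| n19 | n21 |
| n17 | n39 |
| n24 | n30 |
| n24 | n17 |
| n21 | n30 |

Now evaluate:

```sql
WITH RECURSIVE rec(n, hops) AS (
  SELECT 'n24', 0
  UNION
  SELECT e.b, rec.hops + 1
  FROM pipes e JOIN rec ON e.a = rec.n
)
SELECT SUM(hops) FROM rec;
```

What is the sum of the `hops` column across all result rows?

7

Base: (n24, hops=0).
Iteration 1: edges from {n24} -> (n17, hops=1), (n30, hops=1).
Iteration 2: edges from {n17,n30} -> (n39, hops=2).
Iteration 3: edges from {n39} -> (n36, hops=3).
Iteration 4: no outgoing edges from {n36}; recursion stops.
SUM(hops) = 0 + 1 + 1 + 2 + 3 = 7.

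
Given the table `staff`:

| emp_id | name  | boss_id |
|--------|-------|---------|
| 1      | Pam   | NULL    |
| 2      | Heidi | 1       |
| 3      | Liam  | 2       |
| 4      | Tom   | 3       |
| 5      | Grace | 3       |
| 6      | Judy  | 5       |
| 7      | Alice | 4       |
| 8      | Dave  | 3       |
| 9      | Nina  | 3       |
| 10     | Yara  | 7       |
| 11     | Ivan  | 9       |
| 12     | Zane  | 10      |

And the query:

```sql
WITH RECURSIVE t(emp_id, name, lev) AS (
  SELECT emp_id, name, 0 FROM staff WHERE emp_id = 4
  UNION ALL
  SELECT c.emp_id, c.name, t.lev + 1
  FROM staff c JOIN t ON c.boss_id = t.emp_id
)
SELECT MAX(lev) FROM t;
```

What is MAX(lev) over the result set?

3

Base: emp_id=4 (Tom) at lev 0.
Iteration 1: rows with boss_id in {4} -> Alice (id 7, lev 1).
Iteration 2: rows with boss_id in {7} -> Yara (id 10, lev 2).
Iteration 3: rows with boss_id in {10} -> Zane (id 12, lev 3).
Iteration 4: no rows with boss_id in {12}; recursion stops.
lev values: 0, 1, 2, 3; the maximum is 3.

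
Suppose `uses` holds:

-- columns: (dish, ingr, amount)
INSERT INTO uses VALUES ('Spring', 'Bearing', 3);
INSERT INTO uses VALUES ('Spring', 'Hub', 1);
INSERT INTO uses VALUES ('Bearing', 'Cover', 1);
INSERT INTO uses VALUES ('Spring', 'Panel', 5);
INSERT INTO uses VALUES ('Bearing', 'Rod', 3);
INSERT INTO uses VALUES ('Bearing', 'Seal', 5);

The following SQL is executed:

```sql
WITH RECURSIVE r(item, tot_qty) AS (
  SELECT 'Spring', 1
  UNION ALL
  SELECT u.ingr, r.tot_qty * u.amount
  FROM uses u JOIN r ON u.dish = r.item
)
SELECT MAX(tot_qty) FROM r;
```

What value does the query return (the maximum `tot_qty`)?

15

Base: (Spring, tot_qty=1).
Iteration 1: components of {Spring} -> Bearing = 1*3 = 3, Hub = 1*1 = 1, Panel = 1*5 = 5.
Iteration 2: components of {Bearing,Hub,Panel} -> Cover = 3*1 = 3, Rod = 3*3 = 9, Seal = 3*5 = 15.
Iteration 3: no further components; recursion stops.
tot_qty values: 1, 3, 1, 5, 3, 9, 15; the maximum is 15.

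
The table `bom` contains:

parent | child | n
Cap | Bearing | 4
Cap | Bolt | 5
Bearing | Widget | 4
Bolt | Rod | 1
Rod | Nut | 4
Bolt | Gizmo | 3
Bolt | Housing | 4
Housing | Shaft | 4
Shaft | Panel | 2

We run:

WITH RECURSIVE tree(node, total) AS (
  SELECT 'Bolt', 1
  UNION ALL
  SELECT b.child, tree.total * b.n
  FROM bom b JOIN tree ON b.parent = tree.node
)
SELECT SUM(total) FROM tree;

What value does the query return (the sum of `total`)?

61

Base: (Bolt, total=1).
Iteration 1: components of {Bolt} -> Gizmo = 1*3 = 3, Housing = 1*4 = 4, Rod = 1*1 = 1.
Iteration 2: components of {Gizmo,Housing,Rod} -> Nut = 1*4 = 4, Shaft = 4*4 = 16.
Iteration 3: components of {Nut,Shaft} -> Panel = 16*2 = 32.
Iteration 4: no further components; recursion stops.
SUM(total) = 1 + 1 + 3 + 4 + 4 + 16 + 32 = 61.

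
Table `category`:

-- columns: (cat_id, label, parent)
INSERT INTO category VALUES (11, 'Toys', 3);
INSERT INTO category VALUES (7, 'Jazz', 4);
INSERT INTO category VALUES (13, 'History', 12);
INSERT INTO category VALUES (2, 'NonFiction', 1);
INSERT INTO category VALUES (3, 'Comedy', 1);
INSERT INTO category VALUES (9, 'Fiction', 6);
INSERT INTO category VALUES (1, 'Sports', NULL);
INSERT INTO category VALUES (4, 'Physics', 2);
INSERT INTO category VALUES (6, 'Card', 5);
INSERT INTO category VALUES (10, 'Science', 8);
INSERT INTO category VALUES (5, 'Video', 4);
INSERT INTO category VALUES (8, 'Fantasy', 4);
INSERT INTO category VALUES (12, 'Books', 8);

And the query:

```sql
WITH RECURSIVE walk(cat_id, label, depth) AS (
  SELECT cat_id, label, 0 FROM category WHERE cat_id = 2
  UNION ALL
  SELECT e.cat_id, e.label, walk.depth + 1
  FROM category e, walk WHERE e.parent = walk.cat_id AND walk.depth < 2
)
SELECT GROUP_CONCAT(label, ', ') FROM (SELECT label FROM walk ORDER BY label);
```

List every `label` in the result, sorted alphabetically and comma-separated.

Base: cat_id=2 (NonFiction) at depth 0.
Iteration 1: rows with parent in {2} -> Physics (id 4, depth 1).
Iteration 2: rows with parent in {4} -> Video (id 5, depth 2), Jazz (id 7, depth 2), Fantasy (id 8, depth 2).
Iteration 3: depth < 2 fails for all current rows; recursion stops.

Fantasy, Jazz, NonFiction, Physics, Video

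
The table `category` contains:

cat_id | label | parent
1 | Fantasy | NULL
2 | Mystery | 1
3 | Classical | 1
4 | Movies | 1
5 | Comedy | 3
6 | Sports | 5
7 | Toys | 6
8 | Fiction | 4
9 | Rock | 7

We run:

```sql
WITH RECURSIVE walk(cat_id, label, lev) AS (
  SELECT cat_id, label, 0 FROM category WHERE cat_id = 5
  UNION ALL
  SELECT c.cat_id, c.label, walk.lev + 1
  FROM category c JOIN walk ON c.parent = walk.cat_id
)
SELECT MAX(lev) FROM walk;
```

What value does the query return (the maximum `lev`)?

Base: cat_id=5 (Comedy) at lev 0.
Iteration 1: rows with parent in {5} -> Sports (id 6, lev 1).
Iteration 2: rows with parent in {6} -> Toys (id 7, lev 2).
Iteration 3: rows with parent in {7} -> Rock (id 9, lev 3).
Iteration 4: no rows with parent in {9}; recursion stops.
lev values: 0, 1, 2, 3; the maximum is 3.

3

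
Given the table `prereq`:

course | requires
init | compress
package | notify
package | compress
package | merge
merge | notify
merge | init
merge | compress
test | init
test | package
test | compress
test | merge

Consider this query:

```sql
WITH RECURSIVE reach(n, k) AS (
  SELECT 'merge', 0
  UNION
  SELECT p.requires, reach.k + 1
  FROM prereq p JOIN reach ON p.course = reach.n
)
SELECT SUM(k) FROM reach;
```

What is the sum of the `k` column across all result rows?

Base: (merge, k=0).
Iteration 1: edges from {merge} -> (compress, k=1), (init, k=1), (notify, k=1).
Iteration 2: edges from {compress,init,notify} -> (compress, k=2).
Iteration 3: no outgoing edges from {compress}; recursion stops.
SUM(k) = 0 + 1 + 1 + 1 + 2 = 5.

5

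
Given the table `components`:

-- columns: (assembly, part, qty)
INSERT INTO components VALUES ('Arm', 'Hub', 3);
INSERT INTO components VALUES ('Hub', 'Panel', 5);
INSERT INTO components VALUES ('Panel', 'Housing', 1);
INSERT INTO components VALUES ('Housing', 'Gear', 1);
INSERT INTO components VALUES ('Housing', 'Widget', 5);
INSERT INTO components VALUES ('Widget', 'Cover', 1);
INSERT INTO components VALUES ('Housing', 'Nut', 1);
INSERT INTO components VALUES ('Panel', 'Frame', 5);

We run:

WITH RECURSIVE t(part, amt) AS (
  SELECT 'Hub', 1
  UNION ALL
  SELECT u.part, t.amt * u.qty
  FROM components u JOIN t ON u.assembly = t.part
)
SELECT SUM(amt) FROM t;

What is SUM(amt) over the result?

Base: (Hub, amt=1).
Iteration 1: components of {Hub} -> Panel = 1*5 = 5.
Iteration 2: components of {Panel} -> Frame = 5*5 = 25, Housing = 5*1 = 5.
Iteration 3: components of {Frame,Housing} -> Gear = 5*1 = 5, Nut = 5*1 = 5, Widget = 5*5 = 25.
Iteration 4: components of {Gear,Nut,Widget} -> Cover = 25*1 = 25.
Iteration 5: no further components; recursion stops.
SUM(amt) = 1 + 5 + 5 + 25 + 5 + 25 + 5 + 25 = 96.

96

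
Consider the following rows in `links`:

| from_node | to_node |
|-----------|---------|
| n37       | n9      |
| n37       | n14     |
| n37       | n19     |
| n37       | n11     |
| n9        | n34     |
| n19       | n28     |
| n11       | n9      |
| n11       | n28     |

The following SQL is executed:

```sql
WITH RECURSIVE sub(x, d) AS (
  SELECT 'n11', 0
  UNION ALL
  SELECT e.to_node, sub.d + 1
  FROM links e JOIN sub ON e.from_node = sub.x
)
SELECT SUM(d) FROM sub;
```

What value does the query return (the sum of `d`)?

Base: (n11, d=0).
Iteration 1: edges from {n11} -> (n28, d=1), (n9, d=1).
Iteration 2: edges from {n28,n9} -> (n34, d=2).
Iteration 3: no outgoing edges from {n34}; recursion stops.
SUM(d) = 0 + 1 + 1 + 2 = 4.

4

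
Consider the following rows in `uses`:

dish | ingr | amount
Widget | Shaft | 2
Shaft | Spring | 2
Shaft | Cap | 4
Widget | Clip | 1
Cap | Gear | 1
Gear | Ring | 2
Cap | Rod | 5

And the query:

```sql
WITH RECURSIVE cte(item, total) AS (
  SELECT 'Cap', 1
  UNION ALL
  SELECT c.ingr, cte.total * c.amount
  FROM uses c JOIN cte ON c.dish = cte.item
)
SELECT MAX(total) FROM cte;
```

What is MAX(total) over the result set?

5

Base: (Cap, total=1).
Iteration 1: components of {Cap} -> Gear = 1*1 = 1, Rod = 1*5 = 5.
Iteration 2: components of {Gear,Rod} -> Ring = 1*2 = 2.
Iteration 3: no further components; recursion stops.
total values: 1, 1, 5, 2; the maximum is 5.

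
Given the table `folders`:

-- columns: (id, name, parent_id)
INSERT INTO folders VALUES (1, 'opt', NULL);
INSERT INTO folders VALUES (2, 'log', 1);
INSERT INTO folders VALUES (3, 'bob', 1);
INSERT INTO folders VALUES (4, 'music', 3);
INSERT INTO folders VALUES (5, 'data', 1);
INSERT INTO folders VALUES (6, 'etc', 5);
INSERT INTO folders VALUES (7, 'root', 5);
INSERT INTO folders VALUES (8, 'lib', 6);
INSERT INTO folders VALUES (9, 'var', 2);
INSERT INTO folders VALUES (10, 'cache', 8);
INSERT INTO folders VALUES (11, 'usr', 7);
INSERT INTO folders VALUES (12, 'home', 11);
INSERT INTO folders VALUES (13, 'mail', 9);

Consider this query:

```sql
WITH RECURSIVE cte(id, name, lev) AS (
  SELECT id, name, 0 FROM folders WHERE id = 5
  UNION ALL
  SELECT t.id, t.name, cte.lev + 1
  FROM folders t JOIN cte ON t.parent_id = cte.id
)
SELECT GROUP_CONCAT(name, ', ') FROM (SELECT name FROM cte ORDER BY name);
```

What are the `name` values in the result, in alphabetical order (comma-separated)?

cache, data, etc, home, lib, root, usr

Base: id=5 (data) at lev 0.
Iteration 1: rows with parent_id in {5} -> etc (id 6, lev 1), root (id 7, lev 1).
Iteration 2: rows with parent_id in {6,7} -> lib (id 8, lev 2), usr (id 11, lev 2).
Iteration 3: rows with parent_id in {8,11} -> cache (id 10, lev 3), home (id 12, lev 3).
Iteration 4: no rows with parent_id in {10,12}; recursion stops.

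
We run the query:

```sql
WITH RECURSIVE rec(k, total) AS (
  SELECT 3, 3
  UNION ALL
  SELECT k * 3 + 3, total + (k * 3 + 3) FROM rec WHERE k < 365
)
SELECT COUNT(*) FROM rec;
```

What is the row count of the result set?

6

Base: k=3, total=3.
Iteration 1: 3 < 365 holds -> k = 3 * 3 + 3 = 12, total = 3 + 12 = 15.
Iteration 2: 12 < 365 holds -> k = 12 * 3 + 3 = 39, total = 15 + 39 = 54.
Iteration 3: 39 < 365 holds -> k = 39 * 3 + 3 = 120, total = 54 + 120 = 174.
Iteration 4: 120 < 365 holds -> k = 120 * 3 + 3 = 363, total = 174 + 363 = 537.
Iteration 5: 363 < 365 holds -> k = 363 * 3 + 3 = 1092, total = 537 + 1092 = 1629.
Iteration 6: 1092 < 365 fails; recursion stops.
Total rows emitted: 6.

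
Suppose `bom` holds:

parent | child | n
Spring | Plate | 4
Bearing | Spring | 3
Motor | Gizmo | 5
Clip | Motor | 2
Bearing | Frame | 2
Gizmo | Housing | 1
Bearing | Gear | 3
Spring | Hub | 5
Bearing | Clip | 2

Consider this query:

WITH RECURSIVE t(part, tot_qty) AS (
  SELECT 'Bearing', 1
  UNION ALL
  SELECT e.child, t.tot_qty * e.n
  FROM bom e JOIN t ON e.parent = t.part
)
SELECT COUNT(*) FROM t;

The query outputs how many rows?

Base: (Bearing, tot_qty=1).
Iteration 1: components of {Bearing} -> Clip = 1*2 = 2, Frame = 1*2 = 2, Gear = 1*3 = 3, Spring = 1*3 = 3.
Iteration 2: components of {Clip,Frame,Gear,Spring} -> Hub = 3*5 = 15, Motor = 2*2 = 4, Plate = 3*4 = 12.
Iteration 3: components of {Hub,Motor,Plate} -> Gizmo = 4*5 = 20.
Iteration 4: components of {Gizmo} -> Housing = 20*1 = 20.
Iteration 5: no further components; recursion stops.
Total rows emitted: 10.

10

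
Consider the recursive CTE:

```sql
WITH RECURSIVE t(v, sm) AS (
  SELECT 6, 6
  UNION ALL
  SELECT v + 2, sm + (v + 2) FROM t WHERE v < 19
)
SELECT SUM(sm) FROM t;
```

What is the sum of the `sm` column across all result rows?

Base: v=6, sm=6.
Iteration 1: 6 < 19 holds -> v = 6 + 2 = 8, sm = 6 + 8 = 14.
Iteration 2: 8 < 19 holds -> v = 8 + 2 = 10, sm = 14 + 10 = 24.
Iteration 3: 10 < 19 holds -> v = 10 + 2 = 12, sm = 24 + 12 = 36.
Iteration 4: 12 < 19 holds -> v = 12 + 2 = 14, sm = 36 + 14 = 50.
Iteration 5: 14 < 19 holds -> v = 14 + 2 = 16, sm = 50 + 16 = 66.
Iteration 6: 16 < 19 holds -> v = 16 + 2 = 18, sm = 66 + 18 = 84.
Iteration 7: 18 < 19 holds -> v = 18 + 2 = 20, sm = 84 + 20 = 104.
Iteration 8: 20 < 19 fails; recursion stops.
SUM(sm) = 6 + 14 + 24 + 36 + 50 + 66 + 84 + 104 = 384.

384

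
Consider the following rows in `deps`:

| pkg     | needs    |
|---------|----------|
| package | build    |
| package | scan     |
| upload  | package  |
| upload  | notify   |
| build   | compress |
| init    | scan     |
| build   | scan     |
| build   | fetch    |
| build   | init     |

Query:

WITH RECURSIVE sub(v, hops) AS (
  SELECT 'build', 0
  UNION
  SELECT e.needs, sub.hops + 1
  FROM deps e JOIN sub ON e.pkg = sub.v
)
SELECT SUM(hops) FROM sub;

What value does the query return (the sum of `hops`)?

6

Base: (build, hops=0).
Iteration 1: edges from {build} -> (compress, hops=1), (fetch, hops=1), (init, hops=1), (scan, hops=1).
Iteration 2: edges from {compress,fetch,init,scan} -> (scan, hops=2).
Iteration 3: no outgoing edges from {scan}; recursion stops.
SUM(hops) = 0 + 1 + 1 + 1 + 1 + 2 = 6.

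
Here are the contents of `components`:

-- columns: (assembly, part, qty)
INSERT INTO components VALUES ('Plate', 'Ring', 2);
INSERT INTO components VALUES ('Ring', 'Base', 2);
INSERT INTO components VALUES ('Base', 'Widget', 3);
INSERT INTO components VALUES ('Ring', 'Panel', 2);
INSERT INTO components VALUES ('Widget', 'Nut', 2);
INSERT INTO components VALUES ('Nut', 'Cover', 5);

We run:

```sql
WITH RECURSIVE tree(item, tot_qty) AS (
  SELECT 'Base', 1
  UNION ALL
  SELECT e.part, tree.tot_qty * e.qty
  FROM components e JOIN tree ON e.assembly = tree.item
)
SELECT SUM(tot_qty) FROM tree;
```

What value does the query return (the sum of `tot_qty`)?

Base: (Base, tot_qty=1).
Iteration 1: components of {Base} -> Widget = 1*3 = 3.
Iteration 2: components of {Widget} -> Nut = 3*2 = 6.
Iteration 3: components of {Nut} -> Cover = 6*5 = 30.
Iteration 4: no further components; recursion stops.
SUM(tot_qty) = 1 + 3 + 6 + 30 = 40.

40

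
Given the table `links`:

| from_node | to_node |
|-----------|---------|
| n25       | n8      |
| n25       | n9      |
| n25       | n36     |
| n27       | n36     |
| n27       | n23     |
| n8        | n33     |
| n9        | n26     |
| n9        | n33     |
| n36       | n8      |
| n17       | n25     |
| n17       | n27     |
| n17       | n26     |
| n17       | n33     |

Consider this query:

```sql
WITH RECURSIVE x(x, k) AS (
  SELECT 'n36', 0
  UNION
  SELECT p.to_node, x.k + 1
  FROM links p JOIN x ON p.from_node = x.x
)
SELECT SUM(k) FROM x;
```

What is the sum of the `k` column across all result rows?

Base: (n36, k=0).
Iteration 1: edges from {n36} -> (n8, k=1).
Iteration 2: edges from {n8} -> (n33, k=2).
Iteration 3: no outgoing edges from {n33}; recursion stops.
SUM(k) = 0 + 1 + 2 = 3.

3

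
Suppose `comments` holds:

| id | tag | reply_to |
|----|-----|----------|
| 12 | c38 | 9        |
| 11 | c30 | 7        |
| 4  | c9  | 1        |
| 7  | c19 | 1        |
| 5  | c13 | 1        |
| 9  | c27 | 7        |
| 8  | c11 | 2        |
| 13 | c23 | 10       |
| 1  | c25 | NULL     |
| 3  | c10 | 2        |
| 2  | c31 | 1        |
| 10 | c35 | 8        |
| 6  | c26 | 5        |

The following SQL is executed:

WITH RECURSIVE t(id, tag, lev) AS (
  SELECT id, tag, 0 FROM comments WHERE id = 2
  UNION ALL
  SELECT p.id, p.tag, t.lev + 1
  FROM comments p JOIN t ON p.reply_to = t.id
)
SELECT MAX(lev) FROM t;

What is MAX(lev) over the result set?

3

Base: id=2 (c31) at lev 0.
Iteration 1: rows with reply_to in {2} -> c10 (id 3, lev 1), c11 (id 8, lev 1).
Iteration 2: rows with reply_to in {3,8} -> c35 (id 10, lev 2).
Iteration 3: rows with reply_to in {10} -> c23 (id 13, lev 3).
Iteration 4: no rows with reply_to in {13}; recursion stops.
lev values: 0, 1, 1, 2, 3; the maximum is 3.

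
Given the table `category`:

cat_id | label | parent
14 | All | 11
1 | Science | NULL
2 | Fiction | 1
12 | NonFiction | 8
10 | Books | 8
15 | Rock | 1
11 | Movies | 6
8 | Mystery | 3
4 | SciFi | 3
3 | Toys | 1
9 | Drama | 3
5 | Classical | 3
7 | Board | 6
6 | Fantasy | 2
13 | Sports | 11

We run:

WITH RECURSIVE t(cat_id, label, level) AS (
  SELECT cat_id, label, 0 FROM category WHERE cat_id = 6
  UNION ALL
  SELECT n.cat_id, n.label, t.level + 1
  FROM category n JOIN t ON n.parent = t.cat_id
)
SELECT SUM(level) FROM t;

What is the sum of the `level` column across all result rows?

Base: cat_id=6 (Fantasy) at level 0.
Iteration 1: rows with parent in {6} -> Board (id 7, level 1), Movies (id 11, level 1).
Iteration 2: rows with parent in {7,11} -> Sports (id 13, level 2), All (id 14, level 2).
Iteration 3: no rows with parent in {13,14}; recursion stops.
SUM(level) = 0 + 1 + 1 + 2 + 2 = 6.

6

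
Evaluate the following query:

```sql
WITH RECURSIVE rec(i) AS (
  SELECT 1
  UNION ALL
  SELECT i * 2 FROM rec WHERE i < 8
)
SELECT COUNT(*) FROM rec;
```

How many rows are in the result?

4

Base: i=1.
Iteration 1: 1 < 8 holds -> i = 1 * 2 = 2.
Iteration 2: 2 < 8 holds -> i = 2 * 2 = 4.
Iteration 3: 4 < 8 holds -> i = 4 * 2 = 8.
Iteration 4: 8 < 8 fails; recursion stops.
Total rows emitted: 4.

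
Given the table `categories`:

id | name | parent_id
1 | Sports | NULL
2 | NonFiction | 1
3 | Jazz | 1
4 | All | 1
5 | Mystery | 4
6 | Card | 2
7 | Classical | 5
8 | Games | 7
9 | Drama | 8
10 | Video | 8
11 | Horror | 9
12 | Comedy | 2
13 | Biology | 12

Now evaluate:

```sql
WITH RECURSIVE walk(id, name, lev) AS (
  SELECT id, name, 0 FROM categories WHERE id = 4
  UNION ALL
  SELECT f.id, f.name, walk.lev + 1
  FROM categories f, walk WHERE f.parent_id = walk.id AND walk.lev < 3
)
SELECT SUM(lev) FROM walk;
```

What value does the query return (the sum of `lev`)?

6

Base: id=4 (All) at lev 0.
Iteration 1: rows with parent_id in {4} -> Mystery (id 5, lev 1).
Iteration 2: rows with parent_id in {5} -> Classical (id 7, lev 2).
Iteration 3: rows with parent_id in {7} -> Games (id 8, lev 3).
Iteration 4: lev < 3 fails for all current rows; recursion stops.
SUM(lev) = 0 + 1 + 2 + 3 = 6.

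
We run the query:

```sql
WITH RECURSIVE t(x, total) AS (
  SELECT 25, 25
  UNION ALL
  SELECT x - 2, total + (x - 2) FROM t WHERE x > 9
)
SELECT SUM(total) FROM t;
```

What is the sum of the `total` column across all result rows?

885

Base: x=25, total=25.
Iteration 1: 25 > 9 holds -> x = 25 - 2 = 23, total = 25 + 23 = 48.
Iteration 2: 23 > 9 holds -> x = 23 - 2 = 21, total = 48 + 21 = 69.
Iteration 3: 21 > 9 holds -> x = 21 - 2 = 19, total = 69 + 19 = 88.
Iteration 4: 19 > 9 holds -> x = 19 - 2 = 17, total = 88 + 17 = 105.
Iteration 5: 17 > 9 holds -> x = 17 - 2 = 15, total = 105 + 15 = 120.
Iteration 6: 15 > 9 holds -> x = 15 - 2 = 13, total = 120 + 13 = 133.
Iteration 7: 13 > 9 holds -> x = 13 - 2 = 11, total = 133 + 11 = 144.
Iteration 8: 11 > 9 holds -> x = 11 - 2 = 9, total = 144 + 9 = 153.
Iteration 9: 9 > 9 fails; recursion stops.
SUM(total) = 25 + 48 + 69 + 88 + 105 + 120 + 133 + 144 + 153 = 885.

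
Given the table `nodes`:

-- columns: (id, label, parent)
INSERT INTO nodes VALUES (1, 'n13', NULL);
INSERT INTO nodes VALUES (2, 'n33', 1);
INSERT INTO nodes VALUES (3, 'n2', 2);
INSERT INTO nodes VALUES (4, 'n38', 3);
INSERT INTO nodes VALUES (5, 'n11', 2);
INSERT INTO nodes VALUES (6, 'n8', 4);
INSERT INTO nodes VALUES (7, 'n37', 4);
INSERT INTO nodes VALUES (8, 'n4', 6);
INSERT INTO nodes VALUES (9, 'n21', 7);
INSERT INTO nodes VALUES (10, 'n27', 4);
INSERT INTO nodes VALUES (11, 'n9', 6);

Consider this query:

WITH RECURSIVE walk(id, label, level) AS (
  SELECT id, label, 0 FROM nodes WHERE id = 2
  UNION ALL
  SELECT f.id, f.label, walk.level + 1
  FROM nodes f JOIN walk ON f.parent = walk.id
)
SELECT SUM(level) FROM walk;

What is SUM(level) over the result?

Base: id=2 (n33) at level 0.
Iteration 1: rows with parent in {2} -> n2 (id 3, level 1), n11 (id 5, level 1).
Iteration 2: rows with parent in {3,5} -> n38 (id 4, level 2).
Iteration 3: rows with parent in {4} -> n8 (id 6, level 3), n37 (id 7, level 3), n27 (id 10, level 3).
Iteration 4: rows with parent in {6,7,10} -> n4 (id 8, level 4), n21 (id 9, level 4), n9 (id 11, level 4).
Iteration 5: no rows with parent in {8,9,11}; recursion stops.
SUM(level) = 0 + 1 + 1 + 2 + 3 + 3 + 3 + 4 + 4 + 4 = 25.

25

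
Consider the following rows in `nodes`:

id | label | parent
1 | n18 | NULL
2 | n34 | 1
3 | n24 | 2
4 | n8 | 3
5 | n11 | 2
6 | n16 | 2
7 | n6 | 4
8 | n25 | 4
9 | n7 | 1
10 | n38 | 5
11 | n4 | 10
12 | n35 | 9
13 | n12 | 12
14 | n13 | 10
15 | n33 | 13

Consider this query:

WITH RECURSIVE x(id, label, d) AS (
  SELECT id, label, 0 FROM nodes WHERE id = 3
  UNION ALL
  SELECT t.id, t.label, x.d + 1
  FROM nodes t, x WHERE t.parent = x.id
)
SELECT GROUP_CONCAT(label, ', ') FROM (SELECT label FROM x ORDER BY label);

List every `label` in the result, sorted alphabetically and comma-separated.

n24, n25, n6, n8

Base: id=3 (n24) at d 0.
Iteration 1: rows with parent in {3} -> n8 (id 4, d 1).
Iteration 2: rows with parent in {4} -> n6 (id 7, d 2), n25 (id 8, d 2).
Iteration 3: no rows with parent in {7,8}; recursion stops.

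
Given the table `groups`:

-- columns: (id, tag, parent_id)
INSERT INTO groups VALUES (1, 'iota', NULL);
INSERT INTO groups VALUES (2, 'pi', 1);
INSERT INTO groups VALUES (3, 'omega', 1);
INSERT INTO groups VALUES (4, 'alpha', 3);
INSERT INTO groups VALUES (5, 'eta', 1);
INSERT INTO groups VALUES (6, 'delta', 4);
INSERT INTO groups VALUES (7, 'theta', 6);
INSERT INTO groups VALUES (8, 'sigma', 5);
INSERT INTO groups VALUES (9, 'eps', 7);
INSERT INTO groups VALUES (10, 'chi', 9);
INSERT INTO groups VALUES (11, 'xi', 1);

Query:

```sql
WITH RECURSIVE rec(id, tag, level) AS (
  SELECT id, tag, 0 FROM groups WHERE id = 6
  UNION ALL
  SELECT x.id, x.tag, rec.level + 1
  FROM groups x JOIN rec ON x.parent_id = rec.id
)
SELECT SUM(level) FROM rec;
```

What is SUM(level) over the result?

6

Base: id=6 (delta) at level 0.
Iteration 1: rows with parent_id in {6} -> theta (id 7, level 1).
Iteration 2: rows with parent_id in {7} -> eps (id 9, level 2).
Iteration 3: rows with parent_id in {9} -> chi (id 10, level 3).
Iteration 4: no rows with parent_id in {10}; recursion stops.
SUM(level) = 0 + 1 + 2 + 3 = 6.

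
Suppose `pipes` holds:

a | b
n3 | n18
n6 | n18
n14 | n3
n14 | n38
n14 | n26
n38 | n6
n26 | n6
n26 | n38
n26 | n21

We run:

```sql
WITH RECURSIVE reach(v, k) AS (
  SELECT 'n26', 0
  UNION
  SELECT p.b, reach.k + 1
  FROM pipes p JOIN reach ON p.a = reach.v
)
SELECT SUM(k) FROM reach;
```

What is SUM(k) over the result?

Base: (n26, k=0).
Iteration 1: edges from {n26} -> (n21, k=1), (n38, k=1), (n6, k=1).
Iteration 2: edges from {n21,n38,n6} -> (n18, k=2), (n6, k=2).
Iteration 3: edges from {n18,n6} -> (n18, k=3).
Iteration 4: no outgoing edges from {n18}; recursion stops.
SUM(k) = 0 + 1 + 1 + 1 + 2 + 2 + 3 = 10.

10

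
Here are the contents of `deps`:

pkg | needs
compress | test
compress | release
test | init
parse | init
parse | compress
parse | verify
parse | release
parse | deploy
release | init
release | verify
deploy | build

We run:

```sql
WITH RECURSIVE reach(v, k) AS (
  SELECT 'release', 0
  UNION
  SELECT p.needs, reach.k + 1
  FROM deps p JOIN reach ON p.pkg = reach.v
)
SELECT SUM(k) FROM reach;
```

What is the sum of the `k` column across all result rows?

2

Base: (release, k=0).
Iteration 1: edges from {release} -> (init, k=1), (verify, k=1).
Iteration 2: no outgoing edges from {init,verify}; recursion stops.
SUM(k) = 0 + 1 + 1 = 2.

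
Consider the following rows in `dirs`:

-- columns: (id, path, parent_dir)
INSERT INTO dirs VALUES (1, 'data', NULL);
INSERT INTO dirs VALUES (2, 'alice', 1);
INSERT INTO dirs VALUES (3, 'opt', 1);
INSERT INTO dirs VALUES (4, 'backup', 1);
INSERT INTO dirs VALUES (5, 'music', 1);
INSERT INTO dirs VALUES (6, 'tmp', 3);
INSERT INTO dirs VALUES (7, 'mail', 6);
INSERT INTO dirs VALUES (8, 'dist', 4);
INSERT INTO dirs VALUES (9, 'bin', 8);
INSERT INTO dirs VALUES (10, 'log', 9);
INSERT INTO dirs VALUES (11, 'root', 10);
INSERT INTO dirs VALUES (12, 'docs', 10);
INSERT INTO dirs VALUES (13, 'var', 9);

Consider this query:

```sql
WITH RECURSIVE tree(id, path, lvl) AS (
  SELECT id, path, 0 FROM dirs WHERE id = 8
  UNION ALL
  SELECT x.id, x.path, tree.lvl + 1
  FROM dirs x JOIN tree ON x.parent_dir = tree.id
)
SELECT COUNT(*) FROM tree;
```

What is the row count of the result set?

Base: id=8 (dist) at lvl 0.
Iteration 1: rows with parent_dir in {8} -> bin (id 9, lvl 1).
Iteration 2: rows with parent_dir in {9} -> log (id 10, lvl 2), var (id 13, lvl 2).
Iteration 3: rows with parent_dir in {10,13} -> root (id 11, lvl 3), docs (id 12, lvl 3).
Iteration 4: no rows with parent_dir in {11,12}; recursion stops.
Total rows emitted: 6.

6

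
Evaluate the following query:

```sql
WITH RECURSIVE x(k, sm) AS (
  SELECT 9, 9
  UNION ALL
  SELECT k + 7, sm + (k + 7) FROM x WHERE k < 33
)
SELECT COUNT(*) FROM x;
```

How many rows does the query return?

Base: k=9, sm=9.
Iteration 1: 9 < 33 holds -> k = 9 + 7 = 16, sm = 9 + 16 = 25.
Iteration 2: 16 < 33 holds -> k = 16 + 7 = 23, sm = 25 + 23 = 48.
Iteration 3: 23 < 33 holds -> k = 23 + 7 = 30, sm = 48 + 30 = 78.
Iteration 4: 30 < 33 holds -> k = 30 + 7 = 37, sm = 78 + 37 = 115.
Iteration 5: 37 < 33 fails; recursion stops.
Total rows emitted: 5.

5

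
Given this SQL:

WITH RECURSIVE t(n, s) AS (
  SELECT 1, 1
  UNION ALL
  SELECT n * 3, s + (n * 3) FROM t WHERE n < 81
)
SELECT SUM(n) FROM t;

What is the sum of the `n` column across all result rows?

121

Base: n=1, s=1.
Iteration 1: 1 < 81 holds -> n = 1 * 3 = 3, s = 1 + 3 = 4.
Iteration 2: 3 < 81 holds -> n = 3 * 3 = 9, s = 4 + 9 = 13.
Iteration 3: 9 < 81 holds -> n = 9 * 3 = 27, s = 13 + 27 = 40.
Iteration 4: 27 < 81 holds -> n = 27 * 3 = 81, s = 40 + 81 = 121.
Iteration 5: 81 < 81 fails; recursion stops.
SUM(n) = 1 + 3 + 9 + 27 + 81 = 121.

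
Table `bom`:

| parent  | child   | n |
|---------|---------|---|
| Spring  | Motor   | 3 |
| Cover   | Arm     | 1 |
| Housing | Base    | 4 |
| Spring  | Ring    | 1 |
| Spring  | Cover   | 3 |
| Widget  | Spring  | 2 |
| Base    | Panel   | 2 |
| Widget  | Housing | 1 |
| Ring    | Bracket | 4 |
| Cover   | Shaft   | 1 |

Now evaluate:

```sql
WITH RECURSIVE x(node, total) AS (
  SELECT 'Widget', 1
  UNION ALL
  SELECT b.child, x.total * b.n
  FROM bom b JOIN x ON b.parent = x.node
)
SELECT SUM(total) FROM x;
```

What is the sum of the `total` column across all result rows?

50

Base: (Widget, total=1).
Iteration 1: components of {Widget} -> Housing = 1*1 = 1, Spring = 1*2 = 2.
Iteration 2: components of {Housing,Spring} -> Base = 1*4 = 4, Cover = 2*3 = 6, Motor = 2*3 = 6, Ring = 2*1 = 2.
Iteration 3: components of {Base,Cover,Motor,Ring} -> Arm = 6*1 = 6, Bracket = 2*4 = 8, Panel = 4*2 = 8, Shaft = 6*1 = 6.
Iteration 4: no further components; recursion stops.
SUM(total) = 1 + 2 + 1 + 6 + 2 + 6 + 4 + 6 + 6 + 8 + 8 = 50.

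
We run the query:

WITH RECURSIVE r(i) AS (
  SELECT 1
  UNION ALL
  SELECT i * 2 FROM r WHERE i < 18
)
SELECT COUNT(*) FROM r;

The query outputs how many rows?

6

Base: i=1.
Iteration 1: 1 < 18 holds -> i = 1 * 2 = 2.
Iteration 2: 2 < 18 holds -> i = 2 * 2 = 4.
Iteration 3: 4 < 18 holds -> i = 4 * 2 = 8.
Iteration 4: 8 < 18 holds -> i = 8 * 2 = 16.
Iteration 5: 16 < 18 holds -> i = 16 * 2 = 32.
Iteration 6: 32 < 18 fails; recursion stops.
Total rows emitted: 6.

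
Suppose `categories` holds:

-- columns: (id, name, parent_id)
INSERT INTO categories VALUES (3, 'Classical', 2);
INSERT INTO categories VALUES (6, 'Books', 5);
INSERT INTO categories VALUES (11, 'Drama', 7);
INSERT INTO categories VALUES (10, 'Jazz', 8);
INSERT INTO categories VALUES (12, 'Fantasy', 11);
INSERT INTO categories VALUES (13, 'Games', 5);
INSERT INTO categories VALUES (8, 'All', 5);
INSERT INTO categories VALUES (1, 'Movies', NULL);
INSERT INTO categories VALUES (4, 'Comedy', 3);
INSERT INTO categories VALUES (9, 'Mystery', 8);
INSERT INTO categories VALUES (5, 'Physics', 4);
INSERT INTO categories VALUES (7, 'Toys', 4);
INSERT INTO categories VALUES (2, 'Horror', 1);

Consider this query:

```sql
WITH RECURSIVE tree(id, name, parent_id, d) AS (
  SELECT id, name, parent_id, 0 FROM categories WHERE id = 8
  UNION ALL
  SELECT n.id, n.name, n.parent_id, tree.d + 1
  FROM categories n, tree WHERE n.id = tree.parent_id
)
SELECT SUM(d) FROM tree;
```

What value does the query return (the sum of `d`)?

15

Base: id=8 (All), parent_id=5, d 0.
Iteration 1: join on id=5 -> Physics (id 5, parent_id=4, d 1).
Iteration 2: join on id=4 -> Comedy (id 4, parent_id=3, d 2).
Iteration 3: join on id=3 -> Classical (id 3, parent_id=2, d 3).
Iteration 4: join on id=2 -> Horror (id 2, parent_id=1, d 4).
Iteration 5: join on id=1 -> Movies (id 1, parent_id=NULL, d 5).
Iteration 6: parent_id is NULL; no match; recursion stops.
SUM(d) = 0 + 1 + 2 + 3 + 4 + 5 = 15.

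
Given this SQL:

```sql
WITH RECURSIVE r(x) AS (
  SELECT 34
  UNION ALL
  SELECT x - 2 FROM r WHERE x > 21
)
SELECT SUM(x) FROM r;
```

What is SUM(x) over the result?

216

Base: x=34.
Iteration 1: 34 > 21 holds -> x = 34 - 2 = 32.
Iteration 2: 32 > 21 holds -> x = 32 - 2 = 30.
Iteration 3: 30 > 21 holds -> x = 30 - 2 = 28.
Iteration 4: 28 > 21 holds -> x = 28 - 2 = 26.
Iteration 5: 26 > 21 holds -> x = 26 - 2 = 24.
Iteration 6: 24 > 21 holds -> x = 24 - 2 = 22.
Iteration 7: 22 > 21 holds -> x = 22 - 2 = 20.
Iteration 8: 20 > 21 fails; recursion stops.
SUM(x) = 34 + 32 + 30 + 28 + 26 + 24 + 22 + 20 = 216.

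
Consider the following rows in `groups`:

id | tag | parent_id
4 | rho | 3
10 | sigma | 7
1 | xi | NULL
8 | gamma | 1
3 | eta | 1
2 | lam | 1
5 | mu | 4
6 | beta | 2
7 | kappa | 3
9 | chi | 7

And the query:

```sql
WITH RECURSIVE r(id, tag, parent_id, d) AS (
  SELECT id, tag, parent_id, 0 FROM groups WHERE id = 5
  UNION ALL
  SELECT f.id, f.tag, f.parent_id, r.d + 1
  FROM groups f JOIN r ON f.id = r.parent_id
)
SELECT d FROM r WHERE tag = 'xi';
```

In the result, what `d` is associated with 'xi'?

Base: id=5 (mu), parent_id=4, d 0.
Iteration 1: join on id=4 -> rho (id 4, parent_id=3, d 1).
Iteration 2: join on id=3 -> eta (id 3, parent_id=1, d 2).
Iteration 3: join on id=1 -> xi (id 1, parent_id=NULL, d 3).
Iteration 4: parent_id is NULL; no match; recursion stops.

3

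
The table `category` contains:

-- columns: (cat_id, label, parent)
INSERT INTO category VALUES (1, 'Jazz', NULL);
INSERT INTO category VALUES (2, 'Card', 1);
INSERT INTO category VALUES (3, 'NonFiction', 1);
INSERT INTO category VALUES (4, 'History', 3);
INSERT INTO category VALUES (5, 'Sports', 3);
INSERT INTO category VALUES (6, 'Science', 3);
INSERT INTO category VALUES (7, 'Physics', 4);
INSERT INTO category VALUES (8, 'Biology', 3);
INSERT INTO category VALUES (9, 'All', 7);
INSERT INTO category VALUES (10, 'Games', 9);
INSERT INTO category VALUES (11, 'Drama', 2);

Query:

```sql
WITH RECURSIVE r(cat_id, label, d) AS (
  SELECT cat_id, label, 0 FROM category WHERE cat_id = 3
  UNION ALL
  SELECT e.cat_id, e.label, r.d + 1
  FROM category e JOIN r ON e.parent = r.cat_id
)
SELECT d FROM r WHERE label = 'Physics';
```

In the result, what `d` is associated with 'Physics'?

Base: cat_id=3 (NonFiction) at d 0.
Iteration 1: rows with parent in {3} -> History (id 4, d 1), Sports (id 5, d 1), Science (id 6, d 1), Biology (id 8, d 1).
Iteration 2: rows with parent in {4,5,6,8} -> Physics (id 7, d 2).
Iteration 3: rows with parent in {7} -> All (id 9, d 3).
Iteration 4: rows with parent in {9} -> Games (id 10, d 4).
Iteration 5: no rows with parent in {10}; recursion stops.

2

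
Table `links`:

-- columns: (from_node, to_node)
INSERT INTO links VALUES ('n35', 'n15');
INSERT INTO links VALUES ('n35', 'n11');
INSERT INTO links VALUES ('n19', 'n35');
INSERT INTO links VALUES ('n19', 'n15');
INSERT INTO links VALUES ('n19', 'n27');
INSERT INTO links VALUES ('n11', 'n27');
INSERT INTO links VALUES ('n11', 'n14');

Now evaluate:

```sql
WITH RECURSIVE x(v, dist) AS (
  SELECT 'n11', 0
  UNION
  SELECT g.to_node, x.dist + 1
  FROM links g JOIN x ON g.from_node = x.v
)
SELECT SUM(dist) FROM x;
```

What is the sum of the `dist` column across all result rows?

2

Base: (n11, dist=0).
Iteration 1: edges from {n11} -> (n14, dist=1), (n27, dist=1).
Iteration 2: no outgoing edges from {n14,n27}; recursion stops.
SUM(dist) = 0 + 1 + 1 = 2.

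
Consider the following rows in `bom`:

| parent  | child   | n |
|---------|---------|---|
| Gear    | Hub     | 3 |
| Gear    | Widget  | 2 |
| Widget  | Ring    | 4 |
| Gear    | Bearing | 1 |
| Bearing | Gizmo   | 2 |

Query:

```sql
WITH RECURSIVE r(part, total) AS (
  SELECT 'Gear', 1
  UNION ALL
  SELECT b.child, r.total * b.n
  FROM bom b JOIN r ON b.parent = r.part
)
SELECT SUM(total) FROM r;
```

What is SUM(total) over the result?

Base: (Gear, total=1).
Iteration 1: components of {Gear} -> Bearing = 1*1 = 1, Hub = 1*3 = 3, Widget = 1*2 = 2.
Iteration 2: components of {Bearing,Hub,Widget} -> Gizmo = 1*2 = 2, Ring = 2*4 = 8.
Iteration 3: no further components; recursion stops.
SUM(total) = 1 + 3 + 2 + 1 + 8 + 2 = 17.

17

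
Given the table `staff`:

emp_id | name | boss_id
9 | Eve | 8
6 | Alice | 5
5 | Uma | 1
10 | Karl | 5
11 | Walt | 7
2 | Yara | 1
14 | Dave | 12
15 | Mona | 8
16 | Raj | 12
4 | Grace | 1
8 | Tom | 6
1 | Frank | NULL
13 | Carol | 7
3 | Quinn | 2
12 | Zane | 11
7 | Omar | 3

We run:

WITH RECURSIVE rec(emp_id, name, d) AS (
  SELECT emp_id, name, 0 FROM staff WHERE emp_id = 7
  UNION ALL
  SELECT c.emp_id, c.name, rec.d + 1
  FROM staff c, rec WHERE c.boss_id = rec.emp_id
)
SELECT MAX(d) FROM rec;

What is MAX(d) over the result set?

Base: emp_id=7 (Omar) at d 0.
Iteration 1: rows with boss_id in {7} -> Walt (id 11, d 1), Carol (id 13, d 1).
Iteration 2: rows with boss_id in {11,13} -> Zane (id 12, d 2).
Iteration 3: rows with boss_id in {12} -> Dave (id 14, d 3), Raj (id 16, d 3).
Iteration 4: no rows with boss_id in {14,16}; recursion stops.
d values: 0, 1, 1, 2, 3, 3; the maximum is 3.

3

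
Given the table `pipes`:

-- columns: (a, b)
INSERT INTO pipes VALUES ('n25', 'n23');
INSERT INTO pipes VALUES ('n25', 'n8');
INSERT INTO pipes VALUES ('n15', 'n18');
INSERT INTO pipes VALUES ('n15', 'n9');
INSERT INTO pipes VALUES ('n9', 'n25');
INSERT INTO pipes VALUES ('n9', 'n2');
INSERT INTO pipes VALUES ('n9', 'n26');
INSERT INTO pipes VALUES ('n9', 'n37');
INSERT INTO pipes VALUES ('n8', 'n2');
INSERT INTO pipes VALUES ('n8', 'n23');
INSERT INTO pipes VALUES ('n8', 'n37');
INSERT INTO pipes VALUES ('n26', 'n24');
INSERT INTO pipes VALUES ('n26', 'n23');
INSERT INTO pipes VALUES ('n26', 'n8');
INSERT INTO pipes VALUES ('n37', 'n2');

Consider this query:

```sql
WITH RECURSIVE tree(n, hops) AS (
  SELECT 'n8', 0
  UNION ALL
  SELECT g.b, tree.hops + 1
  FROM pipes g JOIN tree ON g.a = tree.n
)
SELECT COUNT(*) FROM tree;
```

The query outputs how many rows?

5

Base: (n8, hops=0).
Iteration 1: edges from {n8} -> (n2, hops=1), (n23, hops=1), (n37, hops=1).
Iteration 2: edges from {n2,n23,n37} -> (n2, hops=2).
Iteration 3: no outgoing edges from {n2}; recursion stops.
Total rows emitted: 5.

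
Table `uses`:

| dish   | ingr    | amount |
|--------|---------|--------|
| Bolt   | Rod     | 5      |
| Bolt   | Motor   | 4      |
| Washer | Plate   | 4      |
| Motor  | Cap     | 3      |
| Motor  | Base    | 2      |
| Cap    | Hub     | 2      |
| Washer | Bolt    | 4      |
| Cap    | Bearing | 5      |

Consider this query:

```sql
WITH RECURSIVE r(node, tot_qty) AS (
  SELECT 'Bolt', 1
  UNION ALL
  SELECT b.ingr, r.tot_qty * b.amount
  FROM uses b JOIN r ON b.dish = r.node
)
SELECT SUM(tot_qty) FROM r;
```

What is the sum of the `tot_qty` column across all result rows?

Base: (Bolt, tot_qty=1).
Iteration 1: components of {Bolt} -> Motor = 1*4 = 4, Rod = 1*5 = 5.
Iteration 2: components of {Motor,Rod} -> Base = 4*2 = 8, Cap = 4*3 = 12.
Iteration 3: components of {Base,Cap} -> Bearing = 12*5 = 60, Hub = 12*2 = 24.
Iteration 4: no further components; recursion stops.
SUM(tot_qty) = 1 + 5 + 4 + 12 + 8 + 24 + 60 = 114.

114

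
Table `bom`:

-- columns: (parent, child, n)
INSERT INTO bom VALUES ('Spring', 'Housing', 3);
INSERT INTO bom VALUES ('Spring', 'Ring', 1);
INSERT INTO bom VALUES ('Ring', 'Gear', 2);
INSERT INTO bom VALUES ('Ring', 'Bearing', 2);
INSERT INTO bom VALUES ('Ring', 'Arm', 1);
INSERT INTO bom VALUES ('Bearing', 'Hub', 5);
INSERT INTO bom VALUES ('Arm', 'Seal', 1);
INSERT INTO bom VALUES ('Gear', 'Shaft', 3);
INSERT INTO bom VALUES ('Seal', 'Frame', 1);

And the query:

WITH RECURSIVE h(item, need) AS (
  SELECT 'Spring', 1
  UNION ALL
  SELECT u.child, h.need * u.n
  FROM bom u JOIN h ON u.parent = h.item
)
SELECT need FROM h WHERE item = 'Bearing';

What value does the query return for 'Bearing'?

Base: (Spring, need=1).
Iteration 1: components of {Spring} -> Housing = 1*3 = 3, Ring = 1*1 = 1.
Iteration 2: components of {Housing,Ring} -> Arm = 1*1 = 1, Bearing = 1*2 = 2, Gear = 1*2 = 2.
Iteration 3: components of {Arm,Bearing,Gear} -> Hub = 2*5 = 10, Seal = 1*1 = 1, Shaft = 2*3 = 6.
Iteration 4: components of {Hub,Seal,Shaft} -> Frame = 1*1 = 1.
Iteration 5: no further components; recursion stops.

2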